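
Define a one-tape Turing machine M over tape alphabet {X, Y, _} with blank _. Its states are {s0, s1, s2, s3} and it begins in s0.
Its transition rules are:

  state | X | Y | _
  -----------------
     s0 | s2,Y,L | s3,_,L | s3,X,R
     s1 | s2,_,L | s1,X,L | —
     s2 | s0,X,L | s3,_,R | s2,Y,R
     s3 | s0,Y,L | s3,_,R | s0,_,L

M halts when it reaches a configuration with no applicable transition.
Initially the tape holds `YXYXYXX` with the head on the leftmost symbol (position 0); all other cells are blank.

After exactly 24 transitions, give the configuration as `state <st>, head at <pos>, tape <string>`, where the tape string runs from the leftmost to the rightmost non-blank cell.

s0 | ___[Y]XYXYXX   read Y → write _, move L, go to s3
s3 | __[_]_XYXYXX   read _ → write _, move L, go to s0
s0 | _[_]__XYXYXX   read _ → write X, move R, go to s3
s3 | _X[_]_XYXYXX   read _ → write _, move L, go to s0
s0 | _[X]__XYXYXX   read X → write Y, move L, go to s2
s2 | [_]Y__XYXYXX   read _ → write Y, move R, go to s2
s2 | Y[Y]__XYXYXX   read Y → write _, move R, go to s3
s3 | Y_[_]_XYXYXX   read _ → write _, move L, go to s0
s0 | Y[_]__XYXYXX   read _ → write X, move R, go to s3
s3 | YX[_]_XYXYXX   read _ → write _, move L, go to s0
s0 | Y[X]__XYXYXX   read X → write Y, move L, go to s2
s2 | [Y]Y__XYXYXX   read Y → write _, move R, go to s3
s3 | _[Y]__XYXYXX   read Y → write _, move R, go to s3
s3 | __[_]_XYXYXX   read _ → write _, move L, go to s0
s0 | _[_]__XYXYXX   read _ → write X, move R, go to s3
s3 | _X[_]_XYXYXX   read _ → write _, move L, go to s0
s0 | _[X]__XYXYXX   read X → write Y, move L, go to s2
s2 | [_]Y__XYXYXX   read _ → write Y, move R, go to s2
s2 | Y[Y]__XYXYXX   read Y → write _, move R, go to s3
s3 | Y_[_]_XYXYXX   read _ → write _, move L, go to s0
s0 | Y[_]__XYXYXX   read _ → write X, move R, go to s3
s3 | YX[_]_XYXYXX   read _ → write _, move L, go to s0
s0 | Y[X]__XYXYXX   read X → write Y, move L, go to s2
s2 | [Y]Y__XYXYXX   read Y → write _, move R, go to s3
s3 | _[Y]__XYXYXX
After 24 steps: state s3, head at -2, tape Y__XYXYXX.

state s3, head at -2, tape Y__XYXYXX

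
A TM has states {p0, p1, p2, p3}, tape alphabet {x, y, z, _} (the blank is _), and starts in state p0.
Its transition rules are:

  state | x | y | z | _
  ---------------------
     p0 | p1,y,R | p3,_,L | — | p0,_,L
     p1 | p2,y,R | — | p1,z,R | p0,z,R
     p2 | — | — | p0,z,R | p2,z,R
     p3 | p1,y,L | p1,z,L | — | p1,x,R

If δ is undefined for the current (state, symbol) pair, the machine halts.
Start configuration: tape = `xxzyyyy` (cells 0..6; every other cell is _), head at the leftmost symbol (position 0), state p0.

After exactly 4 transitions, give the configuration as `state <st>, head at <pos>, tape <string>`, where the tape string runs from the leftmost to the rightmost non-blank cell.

state p3, head at 2, tape yyz_yyy

p0 | [x]xzyyyy   read x → write y, move R, go to p1
p1 | y[x]zyyyy   read x → write y, move R, go to p2
p2 | yy[z]yyyy   read z → write z, move R, go to p0
p0 | yyz[y]yyy   read y → write _, move L, go to p3
p3 | yy[z]_yyy
After 4 steps: state p3, head at 2, tape yyz_yyy.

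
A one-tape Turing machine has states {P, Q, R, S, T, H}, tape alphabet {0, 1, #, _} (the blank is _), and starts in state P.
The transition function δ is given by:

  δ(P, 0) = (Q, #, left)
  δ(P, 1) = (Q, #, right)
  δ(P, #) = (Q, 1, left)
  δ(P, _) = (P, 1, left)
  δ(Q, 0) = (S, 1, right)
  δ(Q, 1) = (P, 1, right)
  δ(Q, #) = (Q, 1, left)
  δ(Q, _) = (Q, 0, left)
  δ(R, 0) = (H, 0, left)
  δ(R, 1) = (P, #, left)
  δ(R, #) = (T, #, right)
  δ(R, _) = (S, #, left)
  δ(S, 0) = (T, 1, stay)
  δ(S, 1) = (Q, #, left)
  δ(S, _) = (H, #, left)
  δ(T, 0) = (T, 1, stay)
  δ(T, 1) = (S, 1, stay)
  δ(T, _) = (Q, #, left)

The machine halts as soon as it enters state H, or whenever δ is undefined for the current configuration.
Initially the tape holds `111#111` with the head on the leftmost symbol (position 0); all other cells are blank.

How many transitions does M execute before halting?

17

state=P head=0 tape=[1]11#111__   (P,1)→(Q,#,right)
state=Q head=1 tape=#[1]1#111__   (Q,1)→(P,1,right)
state=P head=2 tape=#1[1]#111__   (P,1)→(Q,#,right)
state=Q head=3 tape=#1#[#]111__   (Q,#)→(Q,1,left)
state=Q head=2 tape=#1[#]1111__   (Q,#)→(Q,1,left)
state=Q head=1 tape=#[1]11111__   (Q,1)→(P,1,right)
state=P head=2 tape=#1[1]1111__   (P,1)→(Q,#,right)
state=Q head=3 tape=#1#[1]111__   (Q,1)→(P,1,right)
state=P head=4 tape=#1#1[1]11__   (P,1)→(Q,#,right)
state=Q head=5 tape=#1#1#[1]1__   (Q,1)→(P,1,right)
state=P head=6 tape=#1#1#1[1]__   (P,1)→(Q,#,right)
state=Q head=7 tape=#1#1#1#[_]_   (Q,_)→(Q,0,left)
state=Q head=6 tape=#1#1#1[#]0_   (Q,#)→(Q,1,left)
state=Q head=5 tape=#1#1#[1]10_   (Q,1)→(P,1,right)
state=P head=6 tape=#1#1#1[1]0_   (P,1)→(Q,#,right)
state=Q head=7 tape=#1#1#1#[0]_   (Q,0)→(S,1,right)
state=S head=8 tape=#1#1#1#1[_]   (S,_)→(H,#,left)
state=H head=7 tape=#1#1#1#[1]#
M halts after 17 transitions.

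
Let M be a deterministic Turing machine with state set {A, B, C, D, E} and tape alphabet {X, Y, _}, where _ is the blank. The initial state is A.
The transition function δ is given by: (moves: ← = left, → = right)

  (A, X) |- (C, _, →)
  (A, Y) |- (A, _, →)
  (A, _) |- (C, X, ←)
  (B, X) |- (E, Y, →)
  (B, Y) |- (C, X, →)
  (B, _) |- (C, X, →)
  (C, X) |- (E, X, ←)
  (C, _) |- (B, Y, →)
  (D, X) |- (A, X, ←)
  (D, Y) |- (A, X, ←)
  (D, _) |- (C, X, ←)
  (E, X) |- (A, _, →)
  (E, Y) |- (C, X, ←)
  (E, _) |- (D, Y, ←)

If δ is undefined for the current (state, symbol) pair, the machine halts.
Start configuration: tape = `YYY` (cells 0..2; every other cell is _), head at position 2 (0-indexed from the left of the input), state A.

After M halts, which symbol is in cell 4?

A | YY[Y]__   read Y → write _, move →, go to A
A | YY_[_]_   read _ → write X, move ←, go to C
C | YY[_]X_   read _ → write Y, move →, go to B
B | YYY[X]_   read X → write Y, move →, go to E
E | YYYY[_]   read _ → write Y, move ←, go to D
D | YYY[Y]Y   read Y → write X, move ←, go to A
A | YY[Y]XY   read Y → write _, move →, go to A
A | YY_[X]Y   read X → write _, move →, go to C
C | YY__[Y]
Cell 4 holds Y when M halts.

Y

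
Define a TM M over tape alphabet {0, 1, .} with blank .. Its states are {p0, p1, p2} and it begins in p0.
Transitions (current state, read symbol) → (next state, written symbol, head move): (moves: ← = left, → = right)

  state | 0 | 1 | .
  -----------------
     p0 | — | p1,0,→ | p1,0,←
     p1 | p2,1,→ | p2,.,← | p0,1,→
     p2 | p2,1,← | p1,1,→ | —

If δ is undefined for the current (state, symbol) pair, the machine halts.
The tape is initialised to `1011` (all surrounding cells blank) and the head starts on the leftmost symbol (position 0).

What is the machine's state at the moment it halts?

p0 | [1]011.   read 1 → write 0, move →, go to p1
p1 | 0[0]11.   read 0 → write 1, move →, go to p2
p2 | 01[1]1.   read 1 → write 1, move →, go to p1
p1 | 011[1].   read 1 → write ., move ←, go to p2
p2 | 01[1]..   read 1 → write 1, move →, go to p1
p1 | 011[.].   read . → write 1, move →, go to p0
p0 | 0111[.]   read . → write 0, move ←, go to p1
p1 | 011[1]0   read 1 → write ., move ←, go to p2
p2 | 01[1].0   read 1 → write 1, move →, go to p1
p1 | 011[.]0   read . → write 1, move →, go to p0
p0 | 0111[0]
No transition is defined for (p0, 0); M halts in state p0.

p0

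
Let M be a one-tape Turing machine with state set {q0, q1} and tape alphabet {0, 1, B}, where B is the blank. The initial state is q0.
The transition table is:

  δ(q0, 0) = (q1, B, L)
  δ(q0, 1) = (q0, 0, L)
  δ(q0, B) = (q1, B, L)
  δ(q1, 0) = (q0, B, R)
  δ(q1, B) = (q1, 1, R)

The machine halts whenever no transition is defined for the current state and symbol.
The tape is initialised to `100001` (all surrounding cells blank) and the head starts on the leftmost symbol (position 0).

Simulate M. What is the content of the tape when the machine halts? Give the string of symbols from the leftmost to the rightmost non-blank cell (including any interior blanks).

q0 | BB[1]00001   read 1 → write 0, move L, go to q0
q0 | B[B]000001   read B → write B, move L, go to q1
q1 | [B]B000001   read B → write 1, move R, go to q1
q1 | 1[B]000001   read B → write 1, move R, go to q1
q1 | 11[0]00001   read 0 → write B, move R, go to q0
q0 | 11B[0]0001   read 0 → write B, move L, go to q1
q1 | 11[B]B0001   read B → write 1, move R, go to q1
q1 | 111[B]0001   read B → write 1, move R, go to q1
q1 | 1111[0]001   read 0 → write B, move R, go to q0
q0 | 1111B[0]01   read 0 → write B, move L, go to q1
q1 | 1111[B]B01   read B → write 1, move R, go to q1
q1 | 11111[B]01   read B → write 1, move R, go to q1
q1 | 111111[0]1   read 0 → write B, move R, go to q0
q0 | 111111B[1]   read 1 → write 0, move L, go to q0
q0 | 111111[B]0   read B → write B, move L, go to q1
q1 | 11111[1]B0
The non-blank tape span at halt is 111111B0.

111111B0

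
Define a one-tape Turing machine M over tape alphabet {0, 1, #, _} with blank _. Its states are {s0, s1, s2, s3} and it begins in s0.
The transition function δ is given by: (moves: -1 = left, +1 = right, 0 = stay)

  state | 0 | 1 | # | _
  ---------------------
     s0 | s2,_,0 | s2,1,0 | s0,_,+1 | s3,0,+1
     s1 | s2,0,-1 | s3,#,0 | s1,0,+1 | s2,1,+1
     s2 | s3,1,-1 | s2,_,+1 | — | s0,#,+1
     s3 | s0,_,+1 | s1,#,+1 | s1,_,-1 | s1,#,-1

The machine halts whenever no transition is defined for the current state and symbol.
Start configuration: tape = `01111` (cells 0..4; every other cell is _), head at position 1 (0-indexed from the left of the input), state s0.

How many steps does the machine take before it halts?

state=s0 head=1 tape=0[1]111___   (s0,1)→(s2,1,0)
state=s2 head=1 tape=0[1]111___   (s2,1)→(s2,_,+1)
state=s2 head=2 tape=0_[1]11___   (s2,1)→(s2,_,+1)
state=s2 head=3 tape=0__[1]1___   (s2,1)→(s2,_,+1)
state=s2 head=4 tape=0___[1]___   (s2,1)→(s2,_,+1)
state=s2 head=5 tape=0____[_]__   (s2,_)→(s0,#,+1)
state=s0 head=6 tape=0____#[_]_   (s0,_)→(s3,0,+1)
state=s3 head=7 tape=0____#0[_]   (s3,_)→(s1,#,-1)
state=s1 head=6 tape=0____#[0]#   (s1,0)→(s2,0,-1)
state=s2 head=5 tape=0____[#]0#
M halts after 9 transitions.

9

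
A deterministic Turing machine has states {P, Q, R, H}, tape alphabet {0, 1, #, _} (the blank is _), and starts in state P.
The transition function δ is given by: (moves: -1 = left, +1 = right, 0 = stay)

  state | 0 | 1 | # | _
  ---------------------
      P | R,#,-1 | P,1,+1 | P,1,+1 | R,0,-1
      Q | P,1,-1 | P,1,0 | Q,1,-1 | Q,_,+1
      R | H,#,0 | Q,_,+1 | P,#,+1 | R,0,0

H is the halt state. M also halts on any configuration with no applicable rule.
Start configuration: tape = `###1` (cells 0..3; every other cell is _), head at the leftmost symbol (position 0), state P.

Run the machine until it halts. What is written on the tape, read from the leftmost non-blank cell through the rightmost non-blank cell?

#01111

P | _[#]##1_   read # → write 1, move +1, go to P
P | _1[#]#1_   read # → write 1, move +1, go to P
P | _11[#]1_   read # → write 1, move +1, go to P
P | _111[1]_   read 1 → write 1, move +1, go to P
P | _1111[_]   read _ → write 0, move -1, go to R
R | _111[1]0   read 1 → write _, move +1, go to Q
Q | _111_[0]   read 0 → write 1, move -1, go to P
P | _111[_]1   read _ → write 0, move -1, go to R
R | _11[1]01   read 1 → write _, move +1, go to Q
Q | _11_[0]1   read 0 → write 1, move -1, go to P
P | _11[_]11   read _ → write 0, move -1, go to R
R | _1[1]011   read 1 → write _, move +1, go to Q
Q | _1_[0]11   read 0 → write 1, move -1, go to P
P | _1[_]111   read _ → write 0, move -1, go to R
R | _[1]0111   read 1 → write _, move +1, go to Q
Q | __[0]111   read 0 → write 1, move -1, go to P
P | _[_]1111   read _ → write 0, move -1, go to R
R | [_]01111   read _ → write 0, move 0, go to R
R | [0]01111   read 0 → write #, move 0, go to H
H | [#]01111
The non-blank tape span at halt is #01111.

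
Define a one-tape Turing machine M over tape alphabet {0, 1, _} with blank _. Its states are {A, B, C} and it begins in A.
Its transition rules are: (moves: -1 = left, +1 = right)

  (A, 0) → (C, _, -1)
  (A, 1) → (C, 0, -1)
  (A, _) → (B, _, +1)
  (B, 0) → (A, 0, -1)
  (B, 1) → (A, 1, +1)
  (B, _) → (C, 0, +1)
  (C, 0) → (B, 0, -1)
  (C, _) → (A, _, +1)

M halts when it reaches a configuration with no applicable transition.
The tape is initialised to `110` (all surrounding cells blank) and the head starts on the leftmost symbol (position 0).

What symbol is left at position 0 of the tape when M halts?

state=A head=0 tape=_[1]10   (A,1)→(C,0,-1)
state=C head=-1 tape=[_]010   (C,_)→(A,_,+1)
state=A head=0 tape=_[0]10   (A,0)→(C,_,-1)
state=C head=-1 tape=[_]_10   (C,_)→(A,_,+1)
state=A head=0 tape=_[_]10   (A,_)→(B,_,+1)
state=B head=1 tape=__[1]0   (B,1)→(A,1,+1)
state=A head=2 tape=__1[0]   (A,0)→(C,_,-1)
state=C head=1 tape=__[1]_
Cell 0 holds _ when M halts.

_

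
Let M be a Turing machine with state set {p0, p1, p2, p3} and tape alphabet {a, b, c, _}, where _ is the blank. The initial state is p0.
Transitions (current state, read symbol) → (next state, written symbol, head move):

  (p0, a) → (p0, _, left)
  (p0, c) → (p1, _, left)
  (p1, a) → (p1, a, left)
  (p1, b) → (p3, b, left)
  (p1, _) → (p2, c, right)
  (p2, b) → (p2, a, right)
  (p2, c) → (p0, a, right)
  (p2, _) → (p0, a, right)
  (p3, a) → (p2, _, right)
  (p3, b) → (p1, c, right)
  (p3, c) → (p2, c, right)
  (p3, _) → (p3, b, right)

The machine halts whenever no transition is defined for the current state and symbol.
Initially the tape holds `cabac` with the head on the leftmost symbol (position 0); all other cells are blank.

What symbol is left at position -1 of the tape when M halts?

a

p0 | __[c]abac   read c → write _, move left, go to p1
p1 | _[_]_abac   read _ → write c, move right, go to p2
p2 | _c[_]abac   read _ → write a, move right, go to p0
p0 | _ca[a]bac   read a → write _, move left, go to p0
p0 | _c[a]_bac   read a → write _, move left, go to p0
p0 | _[c]__bac   read c → write _, move left, go to p1
p1 | [_]___bac   read _ → write c, move right, go to p2
p2 | c[_]__bac   read _ → write a, move right, go to p0
p0 | ca[_]_bac
Cell -1 holds a when M halts.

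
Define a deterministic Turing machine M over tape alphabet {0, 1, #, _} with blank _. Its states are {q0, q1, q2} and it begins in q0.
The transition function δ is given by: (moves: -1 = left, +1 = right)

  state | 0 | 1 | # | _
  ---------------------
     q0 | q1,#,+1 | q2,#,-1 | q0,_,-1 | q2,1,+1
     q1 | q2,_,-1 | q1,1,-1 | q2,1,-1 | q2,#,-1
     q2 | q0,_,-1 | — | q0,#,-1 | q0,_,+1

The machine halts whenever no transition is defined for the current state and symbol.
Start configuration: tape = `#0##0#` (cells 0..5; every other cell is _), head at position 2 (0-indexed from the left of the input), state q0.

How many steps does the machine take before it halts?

22

q0 | _#0[#]#0#   read # → write _, move -1, go to q0
q0 | _#[0]_#0#   read 0 → write #, move +1, go to q1
q1 | _##[_]#0#   read _ → write #, move -1, go to q2
q2 | _#[#]##0#   read # → write #, move -1, go to q0
q0 | _[#]###0#   read # → write _, move -1, go to q0
q0 | [_]_###0#   read _ → write 1, move +1, go to q2
q2 | 1[_]###0#   read _ → write _, move +1, go to q0
q0 | 1_[#]##0#   read # → write _, move -1, go to q0
q0 | 1[_]_##0#   read _ → write 1, move +1, go to q2
q2 | 11[_]##0#   read _ → write _, move +1, go to q0
q0 | 11_[#]#0#   read # → write _, move -1, go to q0
q0 | 11[_]_#0#   read _ → write 1, move +1, go to q2
q2 | 111[_]#0#   read _ → write _, move +1, go to q0
q0 | 111_[#]0#   read # → write _, move -1, go to q0
q0 | 111[_]_0#   read _ → write 1, move +1, go to q2
q2 | 1111[_]0#   read _ → write _, move +1, go to q0
q0 | 1111_[0]#   read 0 → write #, move +1, go to q1
q1 | 1111_#[#]   read # → write 1, move -1, go to q2
q2 | 1111_[#]1   read # → write #, move -1, go to q0
q0 | 1111[_]#1   read _ → write 1, move +1, go to q2
q2 | 11111[#]1   read # → write #, move -1, go to q0
q0 | 1111[1]#1   read 1 → write #, move -1, go to q2
q2 | 111[1]##1
M halts after 22 transitions.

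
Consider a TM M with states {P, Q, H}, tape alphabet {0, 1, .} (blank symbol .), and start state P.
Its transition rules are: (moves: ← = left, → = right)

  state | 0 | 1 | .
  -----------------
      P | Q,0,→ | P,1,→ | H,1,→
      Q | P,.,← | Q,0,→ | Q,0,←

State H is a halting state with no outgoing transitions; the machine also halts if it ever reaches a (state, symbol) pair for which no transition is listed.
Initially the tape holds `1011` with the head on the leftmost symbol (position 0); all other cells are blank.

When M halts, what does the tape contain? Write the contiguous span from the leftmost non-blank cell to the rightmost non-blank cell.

11000

state=P head=0 tape=[1]011.   (P,1)→(P,1,→)
state=P head=1 tape=1[0]11.   (P,0)→(Q,0,→)
state=Q head=2 tape=10[1]1.   (Q,1)→(Q,0,→)
state=Q head=3 tape=100[1].   (Q,1)→(Q,0,→)
state=Q head=4 tape=1000[.]   (Q,.)→(Q,0,←)
state=Q head=3 tape=100[0]0   (Q,0)→(P,.,←)
state=P head=2 tape=10[0].0   (P,0)→(Q,0,→)
state=Q head=3 tape=100[.]0   (Q,.)→(Q,0,←)
state=Q head=2 tape=10[0]00   (Q,0)→(P,.,←)
state=P head=1 tape=1[0].00   (P,0)→(Q,0,→)
state=Q head=2 tape=10[.]00   (Q,.)→(Q,0,←)
state=Q head=1 tape=1[0]000   (Q,0)→(P,.,←)
state=P head=0 tape=[1].000   (P,1)→(P,1,→)
state=P head=1 tape=1[.]000   (P,.)→(H,1,→)
state=H head=2 tape=11[0]00
The non-blank tape span at halt is 11000.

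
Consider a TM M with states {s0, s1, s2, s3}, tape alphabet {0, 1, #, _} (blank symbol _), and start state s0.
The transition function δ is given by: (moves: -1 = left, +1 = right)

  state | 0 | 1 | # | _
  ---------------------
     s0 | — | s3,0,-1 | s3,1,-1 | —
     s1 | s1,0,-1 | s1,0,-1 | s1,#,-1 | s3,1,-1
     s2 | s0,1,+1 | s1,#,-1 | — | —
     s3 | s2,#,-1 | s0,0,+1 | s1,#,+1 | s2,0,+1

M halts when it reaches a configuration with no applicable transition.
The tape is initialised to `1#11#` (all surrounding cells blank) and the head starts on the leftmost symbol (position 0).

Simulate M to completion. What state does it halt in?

state=s0 head=0 tape=__[1]#11#   (s0,1)→(s3,0,-1)
state=s3 head=-1 tape=_[_]0#11#   (s3,_)→(s2,0,+1)
state=s2 head=0 tape=_0[0]#11#   (s2,0)→(s0,1,+1)
state=s0 head=1 tape=_01[#]11#   (s0,#)→(s3,1,-1)
state=s3 head=0 tape=_0[1]111#   (s3,1)→(s0,0,+1)
state=s0 head=1 tape=_00[1]11#   (s0,1)→(s3,0,-1)
state=s3 head=0 tape=_0[0]011#   (s3,0)→(s2,#,-1)
state=s2 head=-1 tape=_[0]#011#   (s2,0)→(s0,1,+1)
state=s0 head=0 tape=_1[#]011#   (s0,#)→(s3,1,-1)
state=s3 head=-1 tape=_[1]1011#   (s3,1)→(s0,0,+1)
state=s0 head=0 tape=_0[1]011#   (s0,1)→(s3,0,-1)
state=s3 head=-1 tape=_[0]0011#   (s3,0)→(s2,#,-1)
state=s2 head=-2 tape=[_]#0011#
No transition is defined for (s2, _); M halts in state s2.

s2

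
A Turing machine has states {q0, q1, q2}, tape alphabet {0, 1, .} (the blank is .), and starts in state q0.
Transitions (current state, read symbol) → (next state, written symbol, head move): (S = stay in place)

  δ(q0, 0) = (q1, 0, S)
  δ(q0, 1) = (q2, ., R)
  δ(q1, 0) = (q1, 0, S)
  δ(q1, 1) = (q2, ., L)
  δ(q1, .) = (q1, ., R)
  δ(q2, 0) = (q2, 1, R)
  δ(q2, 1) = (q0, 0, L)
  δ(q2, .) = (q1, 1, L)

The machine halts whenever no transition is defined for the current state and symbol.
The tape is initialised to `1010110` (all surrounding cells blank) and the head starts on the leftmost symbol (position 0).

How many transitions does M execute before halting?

q0 | [1]010110.   read 1 → write ., move R, go to q2
q2 | .[0]10110.   read 0 → write 1, move R, go to q2
q2 | .1[1]0110.   read 1 → write 0, move L, go to q0
q0 | .[1]00110.   read 1 → write ., move R, go to q2
q2 | ..[0]0110.   read 0 → write 1, move R, go to q2
q2 | ..1[0]110.   read 0 → write 1, move R, go to q2
q2 | ..11[1]10.   read 1 → write 0, move L, go to q0
q0 | ..1[1]010.   read 1 → write ., move R, go to q2
q2 | ..1.[0]10.   read 0 → write 1, move R, go to q2
q2 | ..1.1[1]0.   read 1 → write 0, move L, go to q0
q0 | ..1.[1]00.   read 1 → write ., move R, go to q2
q2 | ..1..[0]0.   read 0 → write 1, move R, go to q2
q2 | ..1..1[0].   read 0 → write 1, move R, go to q2
q2 | ..1..11[.]   read . → write 1, move L, go to q1
q1 | ..1..1[1]1   read 1 → write ., move L, go to q2
q2 | ..1..[1].1   read 1 → write 0, move L, go to q0
q0 | ..1.[.]0.1
M halts after 16 transitions.

16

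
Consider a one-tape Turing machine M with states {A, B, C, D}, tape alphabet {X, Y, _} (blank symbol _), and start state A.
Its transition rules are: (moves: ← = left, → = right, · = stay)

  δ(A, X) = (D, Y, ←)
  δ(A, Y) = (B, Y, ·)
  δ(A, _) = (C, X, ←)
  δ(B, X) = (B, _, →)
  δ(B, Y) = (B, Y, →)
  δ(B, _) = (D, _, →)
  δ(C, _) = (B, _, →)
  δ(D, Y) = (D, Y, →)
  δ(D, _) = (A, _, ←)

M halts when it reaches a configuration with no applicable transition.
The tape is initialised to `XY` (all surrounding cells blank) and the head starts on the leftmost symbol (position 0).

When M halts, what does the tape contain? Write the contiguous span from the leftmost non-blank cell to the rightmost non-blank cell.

A | ___[X]Y__   read X → write Y, move ←, go to D
D | __[_]YY__   read _ → write _, move ←, go to A
A | _[_]_YY__   read _ → write X, move ←, go to C
C | [_]X_YY__   read _ → write _, move →, go to B
B | _[X]_YY__   read X → write _, move →, go to B
B | __[_]YY__   read _ → write _, move →, go to D
D | ___[Y]Y__   read Y → write Y, move →, go to D
D | ___Y[Y]__   read Y → write Y, move →, go to D
D | ___YY[_]_   read _ → write _, move ←, go to A
A | ___Y[Y]__   read Y → write Y, move ·, go to B
B | ___Y[Y]__   read Y → write Y, move →, go to B
B | ___YY[_]_   read _ → write _, move →, go to D
D | ___YY_[_]   read _ → write _, move ←, go to A
A | ___YY[_]_   read _ → write X, move ←, go to C
C | ___Y[Y]X_
The non-blank tape span at halt is YYX.

YYX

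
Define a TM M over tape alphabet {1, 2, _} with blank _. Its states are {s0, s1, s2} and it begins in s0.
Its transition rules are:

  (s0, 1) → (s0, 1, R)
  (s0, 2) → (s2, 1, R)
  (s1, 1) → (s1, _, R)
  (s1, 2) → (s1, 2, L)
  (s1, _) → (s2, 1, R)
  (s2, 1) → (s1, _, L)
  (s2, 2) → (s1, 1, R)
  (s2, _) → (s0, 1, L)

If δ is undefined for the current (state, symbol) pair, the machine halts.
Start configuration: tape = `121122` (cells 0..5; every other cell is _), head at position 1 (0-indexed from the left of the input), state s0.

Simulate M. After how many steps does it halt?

state=s0 head=1 tape=1[2]1122___   (s0,2)→(s2,1,R)
state=s2 head=2 tape=11[1]122___   (s2,1)→(s1,_,L)
state=s1 head=1 tape=1[1]_122___   (s1,1)→(s1,_,R)
state=s1 head=2 tape=1_[_]122___   (s1,_)→(s2,1,R)
state=s2 head=3 tape=1_1[1]22___   (s2,1)→(s1,_,L)
state=s1 head=2 tape=1_[1]_22___   (s1,1)→(s1,_,R)
state=s1 head=3 tape=1__[_]22___   (s1,_)→(s2,1,R)
state=s2 head=4 tape=1__1[2]2___   (s2,2)→(s1,1,R)
state=s1 head=5 tape=1__11[2]___   (s1,2)→(s1,2,L)
state=s1 head=4 tape=1__1[1]2___   (s1,1)→(s1,_,R)
state=s1 head=5 tape=1__1_[2]___   (s1,2)→(s1,2,L)
state=s1 head=4 tape=1__1[_]2___   (s1,_)→(s2,1,R)
state=s2 head=5 tape=1__11[2]___   (s2,2)→(s1,1,R)
state=s1 head=6 tape=1__111[_]__   (s1,_)→(s2,1,R)
state=s2 head=7 tape=1__1111[_]_   (s2,_)→(s0,1,L)
state=s0 head=6 tape=1__111[1]1_   (s0,1)→(s0,1,R)
state=s0 head=7 tape=1__1111[1]_   (s0,1)→(s0,1,R)
state=s0 head=8 tape=1__11111[_]
M halts after 17 transitions.

17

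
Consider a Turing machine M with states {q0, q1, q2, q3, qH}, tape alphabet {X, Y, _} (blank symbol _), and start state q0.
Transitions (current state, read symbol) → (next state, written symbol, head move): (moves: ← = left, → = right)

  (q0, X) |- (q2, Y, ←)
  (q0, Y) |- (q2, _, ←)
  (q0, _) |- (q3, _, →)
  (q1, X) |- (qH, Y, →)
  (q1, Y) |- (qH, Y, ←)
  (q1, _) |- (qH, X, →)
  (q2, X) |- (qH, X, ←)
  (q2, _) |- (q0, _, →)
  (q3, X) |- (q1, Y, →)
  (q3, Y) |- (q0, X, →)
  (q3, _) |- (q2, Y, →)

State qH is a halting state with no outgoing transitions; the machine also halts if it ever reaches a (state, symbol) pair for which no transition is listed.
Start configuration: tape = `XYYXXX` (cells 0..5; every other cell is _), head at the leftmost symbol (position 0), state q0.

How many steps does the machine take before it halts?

8

q0 | _[X]YYXXX   read X → write Y, move ←, go to q2
q2 | [_]YYYXXX   read _ → write _, move →, go to q0
q0 | _[Y]YYXXX   read Y → write _, move ←, go to q2
q2 | [_]_YYXXX   read _ → write _, move →, go to q0
q0 | _[_]YYXXX   read _ → write _, move →, go to q3
q3 | __[Y]YXXX   read Y → write X, move →, go to q0
q0 | __X[Y]XXX   read Y → write _, move ←, go to q2
q2 | __[X]_XXX   read X → write X, move ←, go to qH
qH | _[_]X_XXX
M halts after 8 transitions.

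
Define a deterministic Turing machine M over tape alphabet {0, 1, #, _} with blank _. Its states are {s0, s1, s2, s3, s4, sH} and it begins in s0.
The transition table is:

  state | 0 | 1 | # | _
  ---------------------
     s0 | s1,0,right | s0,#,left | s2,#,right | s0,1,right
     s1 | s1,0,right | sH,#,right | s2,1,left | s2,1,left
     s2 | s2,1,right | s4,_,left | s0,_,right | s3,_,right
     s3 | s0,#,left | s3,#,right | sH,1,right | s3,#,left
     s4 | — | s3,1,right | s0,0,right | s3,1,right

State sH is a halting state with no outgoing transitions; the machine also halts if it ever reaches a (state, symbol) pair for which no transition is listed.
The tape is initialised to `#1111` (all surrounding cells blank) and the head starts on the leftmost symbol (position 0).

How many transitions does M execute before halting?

state=s0 head=0 tape=[#]1111   (s0,#)→(s2,#,right)
state=s2 head=1 tape=#[1]111   (s2,1)→(s4,_,left)
state=s4 head=0 tape=[#]_111   (s4,#)→(s0,0,right)
state=s0 head=1 tape=0[_]111   (s0,_)→(s0,1,right)
state=s0 head=2 tape=01[1]11   (s0,1)→(s0,#,left)
state=s0 head=1 tape=0[1]#11   (s0,1)→(s0,#,left)
state=s0 head=0 tape=[0]##11   (s0,0)→(s1,0,right)
state=s1 head=1 tape=0[#]#11   (s1,#)→(s2,1,left)
state=s2 head=0 tape=[0]1#11   (s2,0)→(s2,1,right)
state=s2 head=1 tape=1[1]#11   (s2,1)→(s4,_,left)
state=s4 head=0 tape=[1]_#11   (s4,1)→(s3,1,right)
state=s3 head=1 tape=1[_]#11   (s3,_)→(s3,#,left)
state=s3 head=0 tape=[1]##11   (s3,1)→(s3,#,right)
state=s3 head=1 tape=#[#]#11   (s3,#)→(sH,1,right)
state=sH head=2 tape=#1[#]11
M halts after 14 transitions.

14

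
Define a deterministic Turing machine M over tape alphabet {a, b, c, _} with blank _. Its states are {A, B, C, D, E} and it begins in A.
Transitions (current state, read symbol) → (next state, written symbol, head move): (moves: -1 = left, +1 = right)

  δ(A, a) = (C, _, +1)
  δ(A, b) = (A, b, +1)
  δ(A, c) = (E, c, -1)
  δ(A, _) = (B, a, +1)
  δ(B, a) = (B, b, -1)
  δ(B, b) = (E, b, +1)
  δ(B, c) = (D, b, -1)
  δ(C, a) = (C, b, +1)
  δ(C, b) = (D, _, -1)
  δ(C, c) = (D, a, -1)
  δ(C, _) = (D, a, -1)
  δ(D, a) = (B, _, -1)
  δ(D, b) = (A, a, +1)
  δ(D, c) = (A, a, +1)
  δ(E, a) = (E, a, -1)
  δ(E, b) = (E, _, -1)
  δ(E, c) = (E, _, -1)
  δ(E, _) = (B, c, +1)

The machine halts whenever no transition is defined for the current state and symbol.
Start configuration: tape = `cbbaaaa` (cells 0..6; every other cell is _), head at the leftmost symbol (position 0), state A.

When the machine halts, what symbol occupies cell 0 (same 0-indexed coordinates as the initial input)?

b

A | _[c]bbaaaa__   read c → write c, move -1, go to E
E | [_]cbbaaaa__   read _ → write c, move +1, go to B
B | c[c]bbaaaa__   read c → write b, move -1, go to D
D | [c]bbbaaaa__   read c → write a, move +1, go to A
A | a[b]bbaaaa__   read b → write b, move +1, go to A
A | ab[b]baaaa__   read b → write b, move +1, go to A
A | abb[b]aaaa__   read b → write b, move +1, go to A
A | abbb[a]aaa__   read a → write _, move +1, go to C
C | abbb_[a]aa__   read a → write b, move +1, go to C
C | abbb_b[a]a__   read a → write b, move +1, go to C
C | abbb_bb[a]__   read a → write b, move +1, go to C
C | abbb_bbb[_]_   read _ → write a, move -1, go to D
D | abbb_bb[b]a_   read b → write a, move +1, go to A
A | abbb_bba[a]_   read a → write _, move +1, go to C
C | abbb_bba_[_]   read _ → write a, move -1, go to D
D | abbb_bba[_]a
Cell 0 holds b when M halts.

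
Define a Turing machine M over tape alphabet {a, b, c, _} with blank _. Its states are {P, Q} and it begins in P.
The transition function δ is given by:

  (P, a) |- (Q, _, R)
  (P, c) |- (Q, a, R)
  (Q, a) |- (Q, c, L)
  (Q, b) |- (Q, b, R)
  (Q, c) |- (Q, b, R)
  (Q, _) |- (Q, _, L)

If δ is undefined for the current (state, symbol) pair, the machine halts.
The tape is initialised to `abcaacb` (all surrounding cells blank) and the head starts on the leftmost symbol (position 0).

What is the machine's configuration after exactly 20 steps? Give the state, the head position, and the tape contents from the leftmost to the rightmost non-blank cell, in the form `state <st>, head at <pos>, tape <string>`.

state Q, head at 6, tape bbbbbb

P | [a]bcaacb_   read a → write _, move R, go to Q
Q | _[b]caacb_   read b → write b, move R, go to Q
Q | _b[c]aacb_   read c → write b, move R, go to Q
Q | _bb[a]acb_   read a → write c, move L, go to Q
Q | _b[b]cacb_   read b → write b, move R, go to Q
Q | _bb[c]acb_   read c → write b, move R, go to Q
Q | _bbb[a]cb_   read a → write c, move L, go to Q
Q | _bb[b]ccb_   read b → write b, move R, go to Q
Q | _bbb[c]cb_   read c → write b, move R, go to Q
Q | _bbbb[c]b_   read c → write b, move R, go to Q
Q | _bbbbb[b]_   read b → write b, move R, go to Q
Q | _bbbbbb[_]   read _ → write _, move L, go to Q
Q | _bbbbb[b]_   read b → write b, move R, go to Q
Q | _bbbbbb[_]   read _ → write _, move L, go to Q
Q | _bbbbb[b]_   read b → write b, move R, go to Q
Q | _bbbbbb[_]   read _ → write _, move L, go to Q
Q | _bbbbb[b]_   read b → write b, move R, go to Q
Q | _bbbbbb[_]   read _ → write _, move L, go to Q
Q | _bbbbb[b]_   read b → write b, move R, go to Q
Q | _bbbbbb[_]   read _ → write _, move L, go to Q
Q | _bbbbb[b]_
After 20 steps: state Q, head at 6, tape bbbbbb.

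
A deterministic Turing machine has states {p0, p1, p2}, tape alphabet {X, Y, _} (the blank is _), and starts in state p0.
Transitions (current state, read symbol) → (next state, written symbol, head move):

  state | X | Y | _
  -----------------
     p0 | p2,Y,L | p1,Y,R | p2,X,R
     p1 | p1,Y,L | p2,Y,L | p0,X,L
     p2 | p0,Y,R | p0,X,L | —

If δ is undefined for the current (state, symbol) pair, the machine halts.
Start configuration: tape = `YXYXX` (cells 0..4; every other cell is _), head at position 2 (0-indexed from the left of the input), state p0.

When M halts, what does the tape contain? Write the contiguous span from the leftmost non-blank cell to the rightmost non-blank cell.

YYYYYX

p0 | __YX[Y]XX   read Y → write Y, move R, go to p1
p1 | __YXY[X]X   read X → write Y, move L, go to p1
p1 | __YX[Y]YX   read Y → write Y, move L, go to p2
p2 | __Y[X]YYX   read X → write Y, move R, go to p0
p0 | __YY[Y]YX   read Y → write Y, move R, go to p1
p1 | __YYY[Y]X   read Y → write Y, move L, go to p2
p2 | __YY[Y]YX   read Y → write X, move L, go to p0
p0 | __Y[Y]XYX   read Y → write Y, move R, go to p1
p1 | __YY[X]YX   read X → write Y, move L, go to p1
p1 | __Y[Y]YYX   read Y → write Y, move L, go to p2
p2 | __[Y]YYYX   read Y → write X, move L, go to p0
p0 | _[_]XYYYX   read _ → write X, move R, go to p2
p2 | _X[X]YYYX   read X → write Y, move R, go to p0
p0 | _XY[Y]YYX   read Y → write Y, move R, go to p1
p1 | _XYY[Y]YX   read Y → write Y, move L, go to p2
p2 | _XY[Y]YYX   read Y → write X, move L, go to p0
p0 | _X[Y]XYYX   read Y → write Y, move R, go to p1
p1 | _XY[X]YYX   read X → write Y, move L, go to p1
p1 | _X[Y]YYYX   read Y → write Y, move L, go to p2
p2 | _[X]YYYYX   read X → write Y, move R, go to p0
p0 | _Y[Y]YYYX   read Y → write Y, move R, go to p1
p1 | _YY[Y]YYX   read Y → write Y, move L, go to p2
p2 | _Y[Y]YYYX   read Y → write X, move L, go to p0
p0 | _[Y]XYYYX   read Y → write Y, move R, go to p1
p1 | _Y[X]YYYX   read X → write Y, move L, go to p1
p1 | _[Y]YYYYX   read Y → write Y, move L, go to p2
p2 | [_]YYYYYX
The non-blank tape span at halt is YYYYYX.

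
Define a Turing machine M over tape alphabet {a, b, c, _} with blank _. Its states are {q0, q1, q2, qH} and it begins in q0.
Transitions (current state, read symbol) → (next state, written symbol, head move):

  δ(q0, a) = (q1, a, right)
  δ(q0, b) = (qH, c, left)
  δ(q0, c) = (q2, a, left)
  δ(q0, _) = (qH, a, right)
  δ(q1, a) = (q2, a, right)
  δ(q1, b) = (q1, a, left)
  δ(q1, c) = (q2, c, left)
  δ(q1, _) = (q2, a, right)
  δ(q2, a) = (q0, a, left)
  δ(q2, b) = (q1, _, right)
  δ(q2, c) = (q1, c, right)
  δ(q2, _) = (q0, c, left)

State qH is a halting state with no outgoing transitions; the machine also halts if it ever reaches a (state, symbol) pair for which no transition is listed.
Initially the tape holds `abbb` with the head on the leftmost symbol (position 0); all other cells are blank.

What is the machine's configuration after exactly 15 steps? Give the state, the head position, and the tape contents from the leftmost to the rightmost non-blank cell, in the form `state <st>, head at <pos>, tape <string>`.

q0 | [a]bbb_   read a → write a, move right, go to q1
q1 | a[b]bb_   read b → write a, move left, go to q1
q1 | [a]abb_   read a → write a, move right, go to q2
q2 | a[a]bb_   read a → write a, move left, go to q0
q0 | [a]abb_   read a → write a, move right, go to q1
q1 | a[a]bb_   read a → write a, move right, go to q2
q2 | aa[b]b_   read b → write _, move right, go to q1
q1 | aa_[b]_   read b → write a, move left, go to q1
q1 | aa[_]a_   read _ → write a, move right, go to q2
q2 | aaa[a]_   read a → write a, move left, go to q0
q0 | aa[a]a_   read a → write a, move right, go to q1
q1 | aaa[a]_   read a → write a, move right, go to q2
q2 | aaaa[_]   read _ → write c, move left, go to q0
q0 | aaa[a]c   read a → write a, move right, go to q1
q1 | aaaa[c]   read c → write c, move left, go to q2
q2 | aaa[a]c
After 15 steps: state q2, head at 3, tape aaaac.

state q2, head at 3, tape aaaac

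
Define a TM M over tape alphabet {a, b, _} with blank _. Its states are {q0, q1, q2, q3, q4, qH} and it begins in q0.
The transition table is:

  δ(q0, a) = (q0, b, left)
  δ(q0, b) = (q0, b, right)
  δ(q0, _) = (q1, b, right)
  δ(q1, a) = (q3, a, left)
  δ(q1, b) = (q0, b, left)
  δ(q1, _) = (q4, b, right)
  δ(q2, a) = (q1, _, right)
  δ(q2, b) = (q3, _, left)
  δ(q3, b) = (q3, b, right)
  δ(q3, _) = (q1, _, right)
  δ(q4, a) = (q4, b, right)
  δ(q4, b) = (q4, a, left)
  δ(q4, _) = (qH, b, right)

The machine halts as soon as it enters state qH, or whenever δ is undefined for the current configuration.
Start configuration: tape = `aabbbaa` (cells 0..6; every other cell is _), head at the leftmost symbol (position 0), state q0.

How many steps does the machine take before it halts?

20

q0 | _[a]abbbaa____   read a → write b, move left, go to q0
q0 | [_]babbbaa____   read _ → write b, move right, go to q1
q1 | b[b]abbbaa____   read b → write b, move left, go to q0
q0 | [b]babbbaa____   read b → write b, move right, go to q0
q0 | b[b]abbbaa____   read b → write b, move right, go to q0
q0 | bb[a]bbbaa____   read a → write b, move left, go to q0
q0 | b[b]bbbbaa____   read b → write b, move right, go to q0
q0 | bb[b]bbbaa____   read b → write b, move right, go to q0
q0 | bbb[b]bbaa____   read b → write b, move right, go to q0
q0 | bbbb[b]baa____   read b → write b, move right, go to q0
q0 | bbbbb[b]aa____   read b → write b, move right, go to q0
q0 | bbbbbb[a]a____   read a → write b, move left, go to q0
q0 | bbbbb[b]ba____   read b → write b, move right, go to q0
q0 | bbbbbb[b]a____   read b → write b, move right, go to q0
q0 | bbbbbbb[a]____   read a → write b, move left, go to q0
q0 | bbbbbb[b]b____   read b → write b, move right, go to q0
q0 | bbbbbbb[b]____   read b → write b, move right, go to q0
q0 | bbbbbbbb[_]___   read _ → write b, move right, go to q1
q1 | bbbbbbbbb[_]__   read _ → write b, move right, go to q4
q4 | bbbbbbbbbb[_]_   read _ → write b, move right, go to qH
qH | bbbbbbbbbbb[_]
M halts after 20 transitions.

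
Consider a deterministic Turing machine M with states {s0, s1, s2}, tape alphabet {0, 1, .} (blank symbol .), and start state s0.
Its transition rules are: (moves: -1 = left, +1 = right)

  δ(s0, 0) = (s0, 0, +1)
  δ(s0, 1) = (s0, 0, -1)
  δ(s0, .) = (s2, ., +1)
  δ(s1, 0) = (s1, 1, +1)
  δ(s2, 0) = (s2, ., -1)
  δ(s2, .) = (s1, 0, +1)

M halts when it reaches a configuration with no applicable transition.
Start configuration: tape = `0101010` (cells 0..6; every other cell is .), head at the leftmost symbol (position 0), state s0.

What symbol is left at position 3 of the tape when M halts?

0

s0 | [0]101010...   read 0 → write 0, move +1, go to s0
s0 | 0[1]01010...   read 1 → write 0, move -1, go to s0
s0 | [0]001010...   read 0 → write 0, move +1, go to s0
s0 | 0[0]01010...   read 0 → write 0, move +1, go to s0
s0 | 00[0]1010...   read 0 → write 0, move +1, go to s0
s0 | 000[1]010...   read 1 → write 0, move -1, go to s0
s0 | 00[0]0010...   read 0 → write 0, move +1, go to s0
s0 | 000[0]010...   read 0 → write 0, move +1, go to s0
s0 | 0000[0]10...   read 0 → write 0, move +1, go to s0
s0 | 00000[1]0...   read 1 → write 0, move -1, go to s0
s0 | 0000[0]00...   read 0 → write 0, move +1, go to s0
s0 | 00000[0]0...   read 0 → write 0, move +1, go to s0
s0 | 000000[0]...   read 0 → write 0, move +1, go to s0
s0 | 0000000[.]..   read . → write ., move +1, go to s2
s2 | 0000000.[.].   read . → write 0, move +1, go to s1
s1 | 0000000.0[.]
Cell 3 holds 0 when M halts.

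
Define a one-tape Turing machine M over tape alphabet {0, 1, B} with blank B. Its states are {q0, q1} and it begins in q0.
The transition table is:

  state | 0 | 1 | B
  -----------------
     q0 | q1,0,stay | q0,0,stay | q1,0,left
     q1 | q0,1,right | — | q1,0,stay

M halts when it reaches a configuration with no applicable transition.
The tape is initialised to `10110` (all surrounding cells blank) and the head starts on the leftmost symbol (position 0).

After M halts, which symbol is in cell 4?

1

state=q0 head=0 tape=[1]0110B   (q0,1)→(q0,0,stay)
state=q0 head=0 tape=[0]0110B   (q0,0)→(q1,0,stay)
state=q1 head=0 tape=[0]0110B   (q1,0)→(q0,1,right)
state=q0 head=1 tape=1[0]110B   (q0,0)→(q1,0,stay)
state=q1 head=1 tape=1[0]110B   (q1,0)→(q0,1,right)
state=q0 head=2 tape=11[1]10B   (q0,1)→(q0,0,stay)
state=q0 head=2 tape=11[0]10B   (q0,0)→(q1,0,stay)
state=q1 head=2 tape=11[0]10B   (q1,0)→(q0,1,right)
state=q0 head=3 tape=111[1]0B   (q0,1)→(q0,0,stay)
state=q0 head=3 tape=111[0]0B   (q0,0)→(q1,0,stay)
state=q1 head=3 tape=111[0]0B   (q1,0)→(q0,1,right)
state=q0 head=4 tape=1111[0]B   (q0,0)→(q1,0,stay)
state=q1 head=4 tape=1111[0]B   (q1,0)→(q0,1,right)
state=q0 head=5 tape=11111[B]   (q0,B)→(q1,0,left)
state=q1 head=4 tape=1111[1]0
Cell 4 holds 1 when M halts.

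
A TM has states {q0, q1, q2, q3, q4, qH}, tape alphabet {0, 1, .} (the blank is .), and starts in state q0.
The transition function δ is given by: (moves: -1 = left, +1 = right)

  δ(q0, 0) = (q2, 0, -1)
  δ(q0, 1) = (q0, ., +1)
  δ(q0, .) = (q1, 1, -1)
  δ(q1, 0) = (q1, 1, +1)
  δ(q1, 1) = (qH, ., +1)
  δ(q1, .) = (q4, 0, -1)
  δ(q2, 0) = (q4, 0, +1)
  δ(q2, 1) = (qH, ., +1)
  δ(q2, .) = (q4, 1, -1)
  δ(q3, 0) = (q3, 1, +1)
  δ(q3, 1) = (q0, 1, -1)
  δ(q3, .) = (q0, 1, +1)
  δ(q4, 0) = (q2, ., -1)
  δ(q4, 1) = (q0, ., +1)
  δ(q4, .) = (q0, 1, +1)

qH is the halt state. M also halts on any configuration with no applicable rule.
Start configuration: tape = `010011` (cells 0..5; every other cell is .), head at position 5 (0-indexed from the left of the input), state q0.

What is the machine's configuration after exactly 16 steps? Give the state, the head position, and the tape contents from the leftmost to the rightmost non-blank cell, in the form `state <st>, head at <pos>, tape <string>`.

state=q0 head=5 tape=01001[1].   (q0,1)→(q0,.,+1)
state=q0 head=6 tape=01001.[.]   (q0,.)→(q1,1,-1)
state=q1 head=5 tape=01001[.]1   (q1,.)→(q4,0,-1)
state=q4 head=4 tape=0100[1]01   (q4,1)→(q0,.,+1)
state=q0 head=5 tape=0100.[0]1   (q0,0)→(q2,0,-1)
state=q2 head=4 tape=0100[.]01   (q2,.)→(q4,1,-1)
state=q4 head=3 tape=010[0]101   (q4,0)→(q2,.,-1)
state=q2 head=2 tape=01[0].101   (q2,0)→(q4,0,+1)
state=q4 head=3 tape=010[.]101   (q4,.)→(q0,1,+1)
state=q0 head=4 tape=0101[1]01   (q0,1)→(q0,.,+1)
state=q0 head=5 tape=0101.[0]1   (q0,0)→(q2,0,-1)
state=q2 head=4 tape=0101[.]01   (q2,.)→(q4,1,-1)
state=q4 head=3 tape=010[1]101   (q4,1)→(q0,.,+1)
state=q0 head=4 tape=010.[1]01   (q0,1)→(q0,.,+1)
state=q0 head=5 tape=010..[0]1   (q0,0)→(q2,0,-1)
state=q2 head=4 tape=010.[.]01   (q2,.)→(q4,1,-1)
state=q4 head=3 tape=010[.]101
After 16 steps: state q4, head at 3, tape 010.101.

state q4, head at 3, tape 010.101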